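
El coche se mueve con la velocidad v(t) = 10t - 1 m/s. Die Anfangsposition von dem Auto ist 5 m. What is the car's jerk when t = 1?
We must differentiate our velocity equation v(t) = 10·t - 1 2 times. The derivative of velocity gives acceleration: a(t) = 10. The derivative of acceleration gives jerk: j(t) = 0. We have jerk j(t) = 0. Substituting t = 1: j(1) = 0.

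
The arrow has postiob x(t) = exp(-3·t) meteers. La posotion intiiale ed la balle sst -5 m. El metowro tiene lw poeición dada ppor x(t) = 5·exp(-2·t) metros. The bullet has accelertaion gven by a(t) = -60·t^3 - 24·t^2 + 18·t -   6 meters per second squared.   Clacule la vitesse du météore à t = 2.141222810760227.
En partant de la position x(t) = 5·exp(-2·t), nous prenons 1 dérivée. En dérivant la position, nous obtenons la vitesse: v(t) = -10·exp(-2·t). Nous avons la vitesse v(t) = -10·exp(-2·t). En substituant t = 2.141222810760227: v(2.141222810760227) = -0.138088495373822.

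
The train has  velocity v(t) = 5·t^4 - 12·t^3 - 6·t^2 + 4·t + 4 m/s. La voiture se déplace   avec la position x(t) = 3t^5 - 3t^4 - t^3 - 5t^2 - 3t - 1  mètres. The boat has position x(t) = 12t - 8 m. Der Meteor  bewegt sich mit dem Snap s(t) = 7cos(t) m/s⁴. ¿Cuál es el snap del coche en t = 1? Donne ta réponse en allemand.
Ausgehend von der Position x(t) = 3·t^5 - 3·t^4 - t^3 - 5·t^2 - 3·t - 1, nehmen wir 4 Ableitungen. Durch Ableiten von der Position erhalten wir die Geschwindigkeit: v(t) = 15·t^4 - 12·t^3 - 3·t^2 - 10·t - 3. Die Ableitung von der Geschwindigkeit ergibt die Beschleunigung: a(t) = 60·t^3 - 36·t^2 - 6·t - 10. Durch Ableiten von der Beschleunigung erhalten wir den Ruck: j(t) = 180·t^2 - 72·t - 6. Die Ableitung von dem Ruck ergibt den Snap: s(t) = 360·t - 72. Aus der Gleichung für den Snap s(t) = 360·t - 72, setzen wir t = 1 ein und erhalten s = 288.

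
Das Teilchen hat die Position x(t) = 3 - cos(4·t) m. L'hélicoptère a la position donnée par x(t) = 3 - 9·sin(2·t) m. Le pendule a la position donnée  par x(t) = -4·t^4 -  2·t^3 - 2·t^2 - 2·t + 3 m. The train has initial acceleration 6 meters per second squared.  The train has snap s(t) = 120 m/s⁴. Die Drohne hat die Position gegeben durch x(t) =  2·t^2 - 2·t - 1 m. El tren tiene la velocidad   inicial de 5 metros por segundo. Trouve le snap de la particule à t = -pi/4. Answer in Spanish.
Para resolver esto, necesitamos tomar 4 derivadas de nuestra ecuación de la posición x(t) = 3 - cos(4·t). Tomando d/dt de x(t), encontramos v(t) = 4·sin(4·t). La derivada de la velocidad da la aceleración: a(t) = 16·cos(4·t). Derivando la aceleración, obtenemos la sacudida: j(t) = -64·sin(4·t). Tomando d/dt de j(t), encontramos s(t) = -256·cos(4·t). De la ecuación del snap s(t) = -256·cos(4·t), sustituimos t = -pi/4 para obtener s = 256.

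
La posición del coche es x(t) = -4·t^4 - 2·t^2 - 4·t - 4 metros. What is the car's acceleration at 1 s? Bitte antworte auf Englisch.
We must differentiate our position equation x(t) = -4·t^4 - 2·t^2 - 4·t - 4 2 times. The derivative of position gives velocity: v(t) = -16·t^3 - 4·t - 4. Differentiating velocity, we get acceleration: a(t) = -48·t^2 - 4. From the given acceleration equation a(t) = -48·t^2 - 4, we substitute t = 1 to get a = -52.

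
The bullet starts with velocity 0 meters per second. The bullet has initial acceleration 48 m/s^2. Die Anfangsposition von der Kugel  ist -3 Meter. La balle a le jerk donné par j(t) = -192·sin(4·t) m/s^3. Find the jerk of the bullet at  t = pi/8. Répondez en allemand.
Wir haben den Ruck j(t) = -192·sin(4·t). Durch Einsetzen von t = pi/8: j(pi/8) = -192.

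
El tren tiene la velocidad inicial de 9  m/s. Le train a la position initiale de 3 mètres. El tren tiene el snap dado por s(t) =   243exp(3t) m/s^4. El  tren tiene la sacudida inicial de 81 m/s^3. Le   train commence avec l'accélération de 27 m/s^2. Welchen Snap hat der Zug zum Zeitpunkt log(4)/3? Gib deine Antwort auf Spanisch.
De la ecuación del snap s(t) = 243·exp(3·t), sustituimos t = log(4)/3 para obtener s = 972.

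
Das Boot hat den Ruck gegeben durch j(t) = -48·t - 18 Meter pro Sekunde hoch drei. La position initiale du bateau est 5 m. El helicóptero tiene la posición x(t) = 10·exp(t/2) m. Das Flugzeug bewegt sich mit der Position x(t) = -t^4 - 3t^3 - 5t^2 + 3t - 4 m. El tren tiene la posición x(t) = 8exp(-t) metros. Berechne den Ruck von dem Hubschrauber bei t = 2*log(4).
Um dies zu lösen, müssen wir 3 Ableitungen unserer Gleichung für die Position x(t) = 10·exp(t/2) nehmen. Mit d/dt von x(t) finden wir v(t) = 5·exp(t/2). Mit d/dt von v(t) finden wir a(t) = 5·exp(t/2)/2. Die Ableitung von der Beschleunigung ergibt den Ruck: j(t) = 5·exp(t/2)/4. Mit j(t) = 5·exp(t/2)/4 und Einsetzen von t = 2*log(4), finden wir j = 5.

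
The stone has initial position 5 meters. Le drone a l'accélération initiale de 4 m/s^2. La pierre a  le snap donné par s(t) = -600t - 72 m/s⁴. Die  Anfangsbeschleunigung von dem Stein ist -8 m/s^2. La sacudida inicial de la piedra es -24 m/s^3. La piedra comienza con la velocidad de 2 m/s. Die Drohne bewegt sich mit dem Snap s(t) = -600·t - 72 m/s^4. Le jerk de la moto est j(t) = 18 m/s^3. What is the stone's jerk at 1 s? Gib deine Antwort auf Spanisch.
Debemos encontrar la antiderivada de nuestra ecuación del snap s(t) = -600·t - 72 1 vez. Integrando el snap y usando la condición inicial j(0) = -24, obtenemos j(t) = -300·t^2 - 72·t - 24. Tenemos la sacudida j(t) = -300·t^2 - 72·t - 24. Sustituyendo t = 1: j(1) = -396.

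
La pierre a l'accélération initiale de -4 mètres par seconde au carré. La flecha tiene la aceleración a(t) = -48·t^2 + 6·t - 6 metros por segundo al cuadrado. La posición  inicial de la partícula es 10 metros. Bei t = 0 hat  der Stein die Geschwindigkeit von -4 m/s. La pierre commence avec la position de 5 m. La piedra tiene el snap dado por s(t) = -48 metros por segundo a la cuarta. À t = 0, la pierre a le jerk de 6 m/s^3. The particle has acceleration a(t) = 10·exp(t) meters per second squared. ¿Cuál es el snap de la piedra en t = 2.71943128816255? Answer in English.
Using s(t) = -48 and substituting t = 2.71943128816255, we find s = -48.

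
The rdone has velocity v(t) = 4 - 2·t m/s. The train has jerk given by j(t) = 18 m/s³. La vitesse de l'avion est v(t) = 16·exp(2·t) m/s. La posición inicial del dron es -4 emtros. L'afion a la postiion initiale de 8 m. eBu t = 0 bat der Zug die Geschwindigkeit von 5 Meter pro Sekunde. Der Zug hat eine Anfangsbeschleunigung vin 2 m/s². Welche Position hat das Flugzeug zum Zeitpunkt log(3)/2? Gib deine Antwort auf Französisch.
Nous devons trouver l'intégrale de notre équation de la vitesse v(t) = 16·exp(2·t) 1 fois. L'intégrale de la vitesse, avec x(0) = 8, donne la position: x(t) = 8·exp(2·t). Nous avons la position x(t) = 8·exp(2·t). En substituant t = log(3)/2: x(log(3)/2) = 24.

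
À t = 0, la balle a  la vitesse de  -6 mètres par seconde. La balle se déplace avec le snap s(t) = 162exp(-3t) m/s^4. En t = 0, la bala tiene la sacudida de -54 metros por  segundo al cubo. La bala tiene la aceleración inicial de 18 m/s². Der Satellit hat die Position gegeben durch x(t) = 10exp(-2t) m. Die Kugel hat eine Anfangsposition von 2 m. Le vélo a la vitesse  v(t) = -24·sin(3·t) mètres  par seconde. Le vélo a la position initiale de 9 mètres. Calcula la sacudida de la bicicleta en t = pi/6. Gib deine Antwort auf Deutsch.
Ausgehend von der Geschwindigkeit v(t) = -24·sin(3·t), nehmen wir 2 Ableitungen. Durch Ableiten von der Geschwindigkeit erhalten wir die Beschleunigung: a(t) = -72·cos(3·t). Die Ableitung von der Beschleunigung ergibt den Ruck: j(t) = 216·sin(3·t). Aus der Gleichung für den Ruck j(t) = 216·sin(3·t), setzen wir t = pi/6 ein und erhalten j = 216.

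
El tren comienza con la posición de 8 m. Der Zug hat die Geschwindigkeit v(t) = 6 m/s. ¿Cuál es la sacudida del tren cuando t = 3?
Para resolver esto, necesitamos tomar 2 derivadas de nuestra ecuación de la velocidad v(t) = 6. Tomando d/dt de v(t), encontramos a(t) = 0. Tomando d/dt de a(t), encontramos j(t) = 0. De la ecuación de la sacudida j(t) = 0, sustituimos t = 3 para obtener j = 0.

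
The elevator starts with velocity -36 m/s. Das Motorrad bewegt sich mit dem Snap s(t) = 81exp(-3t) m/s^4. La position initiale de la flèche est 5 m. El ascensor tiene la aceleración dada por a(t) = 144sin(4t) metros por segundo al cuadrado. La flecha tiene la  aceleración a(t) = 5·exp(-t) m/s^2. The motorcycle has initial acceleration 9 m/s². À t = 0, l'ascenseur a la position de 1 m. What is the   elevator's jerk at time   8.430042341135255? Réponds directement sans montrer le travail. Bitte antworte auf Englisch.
The answer is -385.593934587438.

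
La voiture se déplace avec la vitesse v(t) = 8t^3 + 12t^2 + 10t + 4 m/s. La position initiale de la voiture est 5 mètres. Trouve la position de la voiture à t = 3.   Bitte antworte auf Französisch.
Pour résoudre ceci, nous devons prendre 1 primitive de notre équation de la vitesse v(t) = 8·t^3 + 12·t^2 + 10·t + 4. L'intégrale de la vitesse, avec x(0) = 5, donne la position: x(t) = 2·t^4 + 4·t^3 + 5·t^2 + 4·t + 5. Nous avons la position x(t) = 2·t^4 + 4·t^3 + 5·t^2 + 4·t + 5. En substituant t = 3: x(3) = 332.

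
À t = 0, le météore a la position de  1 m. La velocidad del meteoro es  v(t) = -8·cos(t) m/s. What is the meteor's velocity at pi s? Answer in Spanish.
Tenemos la velocidad v(t) = -8·cos(t). Sustituyendo t = pi: v(pi) = 8.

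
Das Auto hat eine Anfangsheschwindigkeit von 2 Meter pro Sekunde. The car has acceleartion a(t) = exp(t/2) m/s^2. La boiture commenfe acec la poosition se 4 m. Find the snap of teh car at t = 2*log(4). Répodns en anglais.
To solve this, we need to take 2 derivatives of our acceleration equation a(t) = exp(t/2). Taking d/dt of a(t), we find j(t) = exp(t/2)/2. Taking d/dt of j(t), we find s(t) = exp(t/2)/4. We have snap s(t) = exp(t/2)/4. Substituting t = 2*log(4): s(2*log(4)) = 1.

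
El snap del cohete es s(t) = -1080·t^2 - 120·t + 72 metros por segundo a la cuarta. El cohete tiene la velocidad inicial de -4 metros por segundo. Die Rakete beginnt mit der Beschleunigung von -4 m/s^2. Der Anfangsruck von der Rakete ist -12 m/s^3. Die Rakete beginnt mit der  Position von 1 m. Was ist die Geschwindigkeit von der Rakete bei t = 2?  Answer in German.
Um dies zu lösen, müssen wir 3 Stammfunktionen unserer Gleichung für den Snap s(t) = -1080·t^2 - 120·t + 72 finden. Mit ∫s(t)dt und Anwendung von j(0) = -12, finden wir j(t) = -360·t^3 - 60·t^2 + 72·t - 12. Mit ∫j(t)dt und Anwendung von a(0) = -4, finden wir a(t) = -90·t^4 - 20·t^3 + 36·t^2 - 12·t - 4. Durch Integration von der Beschleunigung und Verwendung der Anfangsbedingung v(0) = -4, erhalten wir v(t) = -18·t^5 - 5·t^4 + 12·t^3 - 6·t^2 - 4·t - 4. Aus der Gleichung für die Geschwindigkeit v(t) = -18·t^5 - 5·t^4 + 12·t^3 - 6·t^2 - 4·t - 4, setzen wir t = 2 ein und erhalten v = -596.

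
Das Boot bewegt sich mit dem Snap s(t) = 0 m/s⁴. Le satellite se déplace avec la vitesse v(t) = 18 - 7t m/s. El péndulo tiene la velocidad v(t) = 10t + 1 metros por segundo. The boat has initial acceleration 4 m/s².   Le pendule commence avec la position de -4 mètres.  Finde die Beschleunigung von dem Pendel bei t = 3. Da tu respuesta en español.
Para resolver esto, necesitamos tomar 1 derivada de nuestra ecuación de la velocidad v(t) = 10·t + 1. Tomando d/dt de v(t), encontramos a(t) = 10. De la ecuación de la aceleración a(t) = 10, sustituimos t = 3 para obtener a = 10.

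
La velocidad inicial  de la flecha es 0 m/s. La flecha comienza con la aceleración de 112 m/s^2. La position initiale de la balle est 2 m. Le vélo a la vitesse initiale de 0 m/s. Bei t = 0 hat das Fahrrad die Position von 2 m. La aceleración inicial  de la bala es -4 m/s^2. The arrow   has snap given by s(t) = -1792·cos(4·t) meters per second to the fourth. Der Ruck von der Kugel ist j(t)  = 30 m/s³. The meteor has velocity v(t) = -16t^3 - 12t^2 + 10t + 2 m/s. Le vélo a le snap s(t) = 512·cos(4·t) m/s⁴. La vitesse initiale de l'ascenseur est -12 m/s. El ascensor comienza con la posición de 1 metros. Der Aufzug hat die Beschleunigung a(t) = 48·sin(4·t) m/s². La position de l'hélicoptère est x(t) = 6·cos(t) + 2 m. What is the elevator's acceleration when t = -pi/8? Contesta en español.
De la ecuación de la aceleración a(t) = 48·sin(4·t), sustituimos t = -pi/8 para obtener a = -48.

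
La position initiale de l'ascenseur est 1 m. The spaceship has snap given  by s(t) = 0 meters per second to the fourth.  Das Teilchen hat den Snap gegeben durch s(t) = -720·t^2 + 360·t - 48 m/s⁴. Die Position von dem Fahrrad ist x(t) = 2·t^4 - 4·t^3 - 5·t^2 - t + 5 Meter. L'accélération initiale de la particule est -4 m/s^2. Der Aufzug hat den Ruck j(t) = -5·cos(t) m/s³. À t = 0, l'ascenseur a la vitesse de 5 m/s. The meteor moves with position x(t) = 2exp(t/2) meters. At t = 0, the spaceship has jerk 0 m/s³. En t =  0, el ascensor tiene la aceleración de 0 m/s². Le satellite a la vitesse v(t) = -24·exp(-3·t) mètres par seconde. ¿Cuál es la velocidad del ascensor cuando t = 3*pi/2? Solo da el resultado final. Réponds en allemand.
Bei t = 3*pi/2, v = 0.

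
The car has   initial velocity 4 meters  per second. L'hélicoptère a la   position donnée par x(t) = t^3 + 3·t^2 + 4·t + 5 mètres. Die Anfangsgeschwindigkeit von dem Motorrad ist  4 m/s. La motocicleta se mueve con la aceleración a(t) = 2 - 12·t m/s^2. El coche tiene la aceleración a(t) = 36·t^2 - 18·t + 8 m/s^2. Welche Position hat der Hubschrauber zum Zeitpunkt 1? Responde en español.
De la ecuación de la posición x(t) = t^3 + 3·t^2 + 4·t + 5, sustituimos t = 1 para obtener x = 13.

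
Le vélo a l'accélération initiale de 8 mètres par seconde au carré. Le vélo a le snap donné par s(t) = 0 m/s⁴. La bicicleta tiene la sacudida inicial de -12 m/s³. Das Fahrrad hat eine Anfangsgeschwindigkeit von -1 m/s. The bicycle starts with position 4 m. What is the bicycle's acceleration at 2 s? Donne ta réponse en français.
Nous devons trouver la primitive de notre équation du snap s(t) = 0 2 fois. La primitive du snap est le jerk. En utilisant j(0) = -12, nous obtenons j(t) = -12. En intégrant le jerk et en utilisant la condition initiale a(0) = 8, nous obtenons a(t) = 8 - 12·t. Nous avons l'accélération a(t) = 8 - 12·t. En substituant t = 2: a(2) = -16.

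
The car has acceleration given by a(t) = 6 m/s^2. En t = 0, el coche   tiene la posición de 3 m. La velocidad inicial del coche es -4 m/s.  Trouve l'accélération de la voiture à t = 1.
Nous avons l'accélération a(t) = 6. En substituant t = 1: a(1) = 6.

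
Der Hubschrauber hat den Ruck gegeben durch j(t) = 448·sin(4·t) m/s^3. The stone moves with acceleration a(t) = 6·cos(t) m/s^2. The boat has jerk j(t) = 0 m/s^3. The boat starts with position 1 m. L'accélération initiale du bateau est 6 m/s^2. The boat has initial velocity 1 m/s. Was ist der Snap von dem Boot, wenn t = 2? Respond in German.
Wir müssen unsere Gleichung für den Ruck j(t) = 0 1-mal ableiten. Die Ableitung von dem Ruck ergibt den Snap: s(t) = 0. Aus der Gleichung für den Snap s(t) = 0, setzen wir t = 2 ein und erhalten s = 0.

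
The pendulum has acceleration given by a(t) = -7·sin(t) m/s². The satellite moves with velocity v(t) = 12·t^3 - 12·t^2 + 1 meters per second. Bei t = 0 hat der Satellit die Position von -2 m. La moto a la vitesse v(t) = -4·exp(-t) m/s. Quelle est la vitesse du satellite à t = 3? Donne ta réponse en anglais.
Using v(t) = 12·t^3 - 12·t^2 + 1 and substituting t = 3, we find v = 217.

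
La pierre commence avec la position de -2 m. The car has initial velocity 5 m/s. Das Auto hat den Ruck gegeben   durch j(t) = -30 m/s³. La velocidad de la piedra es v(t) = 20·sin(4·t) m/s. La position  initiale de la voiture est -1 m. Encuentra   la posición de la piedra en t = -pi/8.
Debemos encontrar la antiderivada de nuestra ecuación de la velocidad v(t) = 20·sin(4·t) 1 vez. La integral de la velocidad, con x(0) = -2, da la posición: x(t) = 3 - 5·cos(4·t). Usando x(t) = 3 - 5·cos(4·t) y sustituyendo t = -pi/8, encontramos x = 3.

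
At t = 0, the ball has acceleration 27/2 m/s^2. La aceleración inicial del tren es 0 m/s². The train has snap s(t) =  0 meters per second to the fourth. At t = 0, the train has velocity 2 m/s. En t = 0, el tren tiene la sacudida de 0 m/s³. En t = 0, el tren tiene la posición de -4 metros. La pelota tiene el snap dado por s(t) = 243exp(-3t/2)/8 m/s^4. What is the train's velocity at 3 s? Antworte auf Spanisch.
Partiendo del snap s(t) = 0, tomamos 3 antiderivadas. La integral del snap, con j(0) = 0, da la sacudida: j(t) = 0. La integral de la sacudida es la aceleración. Usando a(0) = 0, obtenemos a(t) = 0. Integrando la aceleración y usando la condición inicial v(0) = 2, obtenemos v(t) = 2. De la ecuación de la velocidad v(t) = 2, sustituimos t = 3 para obtener v = 2.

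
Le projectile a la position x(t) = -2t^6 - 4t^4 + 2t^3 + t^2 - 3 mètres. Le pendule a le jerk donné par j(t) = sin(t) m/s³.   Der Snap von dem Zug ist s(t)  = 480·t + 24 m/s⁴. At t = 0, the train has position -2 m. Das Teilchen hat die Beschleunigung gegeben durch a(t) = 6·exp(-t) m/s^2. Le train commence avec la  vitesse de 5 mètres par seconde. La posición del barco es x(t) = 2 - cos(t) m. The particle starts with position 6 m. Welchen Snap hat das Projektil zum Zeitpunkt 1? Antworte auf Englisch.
Starting from position x(t) = -2·t^6 - 4·t^4 + 2·t^3 + t^2 - 3, we take 4 derivatives. Taking d/dt of x(t), we find v(t) = -12·t^5 - 16·t^3 + 6·t^2 + 2·t. Taking d/dt of v(t), we find a(t) = -60·t^4 - 48·t^2 + 12·t + 2. Taking d/dt of a(t), we find j(t) = -240·t^3 - 96·t + 12. The derivative of jerk gives snap: s(t) = -720·t^2 - 96. From the given snap equation s(t) = -720·t^2 - 96, we substitute t = 1 to get s = -816.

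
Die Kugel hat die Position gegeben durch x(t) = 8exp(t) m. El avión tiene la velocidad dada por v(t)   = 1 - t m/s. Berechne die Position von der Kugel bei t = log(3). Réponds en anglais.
We have position x(t) = 8·exp(t). Substituting t = log(3): x(log(3)) = 24.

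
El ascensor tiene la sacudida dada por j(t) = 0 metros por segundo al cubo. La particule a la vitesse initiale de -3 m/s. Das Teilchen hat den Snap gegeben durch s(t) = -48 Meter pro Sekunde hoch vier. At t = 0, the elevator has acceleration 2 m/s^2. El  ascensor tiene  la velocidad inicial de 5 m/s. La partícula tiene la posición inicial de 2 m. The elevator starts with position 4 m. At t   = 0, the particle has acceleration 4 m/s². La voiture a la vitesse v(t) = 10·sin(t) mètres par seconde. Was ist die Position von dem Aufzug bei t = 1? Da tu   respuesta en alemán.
Wir müssen unsere Gleichung für den Ruck j(t) = 0 3-mal integrieren. Mit ∫j(t)dt und Anwendung von a(0) = 2, finden wir a(t) = 2. Durch Integration von der Beschleunigung und Verwendung der Anfangsbedingung v(0) = 5, erhalten wir v(t) = 2·t + 5. Durch Integration von der Geschwindigkeit und Verwendung der Anfangsbedingung x(0) = 4, erhalten wir x(t) = t^2 + 5·t + 4. Wir haben die Position x(t) = t^2 + 5·t + 4. Durch Einsetzen von t = 1: x(1) = 10.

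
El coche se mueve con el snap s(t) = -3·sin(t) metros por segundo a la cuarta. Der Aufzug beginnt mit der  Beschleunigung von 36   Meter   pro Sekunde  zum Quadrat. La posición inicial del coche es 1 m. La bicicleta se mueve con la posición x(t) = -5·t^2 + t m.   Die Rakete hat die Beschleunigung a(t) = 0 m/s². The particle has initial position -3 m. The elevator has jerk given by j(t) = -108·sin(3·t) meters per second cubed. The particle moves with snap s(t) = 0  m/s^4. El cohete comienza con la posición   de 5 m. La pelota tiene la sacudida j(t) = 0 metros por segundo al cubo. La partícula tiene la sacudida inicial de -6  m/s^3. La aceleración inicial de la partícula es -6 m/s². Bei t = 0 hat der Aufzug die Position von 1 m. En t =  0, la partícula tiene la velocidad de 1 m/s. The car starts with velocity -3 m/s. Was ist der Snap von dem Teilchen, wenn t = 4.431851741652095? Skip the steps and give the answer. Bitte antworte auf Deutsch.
Der Snap bei t = 4.431851741652095 ist s = 0.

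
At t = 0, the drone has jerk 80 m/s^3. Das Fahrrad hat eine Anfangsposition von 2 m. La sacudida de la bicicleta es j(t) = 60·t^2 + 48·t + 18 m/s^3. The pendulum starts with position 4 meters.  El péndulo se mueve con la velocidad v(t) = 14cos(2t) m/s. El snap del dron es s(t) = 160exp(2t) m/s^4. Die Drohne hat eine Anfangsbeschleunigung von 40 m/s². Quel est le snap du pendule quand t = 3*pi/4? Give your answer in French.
En partant de la vitesse v(t) = 14·cos(2·t), nous prenons 3 dérivées. En dérivant la vitesse, nous obtenons l'accélération: a(t) = -28·sin(2·t). La dérivée de l'accélération donne le jerk: j(t) = -56·cos(2·t). En prenant d/dt de j(t), nous trouvons s(t) = 112·sin(2·t). Nous avons le snap s(t) = 112·sin(2·t). En substituant t = 3*pi/4: s(3*pi/4) = -112.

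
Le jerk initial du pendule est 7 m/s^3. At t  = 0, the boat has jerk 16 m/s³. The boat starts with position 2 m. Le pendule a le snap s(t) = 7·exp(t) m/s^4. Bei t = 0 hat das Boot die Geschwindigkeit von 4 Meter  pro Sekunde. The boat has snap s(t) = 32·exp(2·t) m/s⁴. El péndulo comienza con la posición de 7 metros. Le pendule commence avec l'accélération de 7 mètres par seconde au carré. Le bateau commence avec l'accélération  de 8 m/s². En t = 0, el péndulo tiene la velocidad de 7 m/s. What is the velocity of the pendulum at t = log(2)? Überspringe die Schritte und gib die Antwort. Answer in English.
At t = log(2), v = 14.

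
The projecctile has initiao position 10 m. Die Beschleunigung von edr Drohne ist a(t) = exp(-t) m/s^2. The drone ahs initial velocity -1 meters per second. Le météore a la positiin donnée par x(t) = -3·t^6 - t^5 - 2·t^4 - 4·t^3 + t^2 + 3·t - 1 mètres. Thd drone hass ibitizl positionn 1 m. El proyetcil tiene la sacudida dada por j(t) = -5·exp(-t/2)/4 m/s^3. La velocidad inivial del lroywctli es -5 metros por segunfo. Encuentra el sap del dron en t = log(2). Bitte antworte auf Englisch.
We must differentiate our acceleration equation a(t) = exp(-t) 2 times. Taking d/dt of a(t), we find j(t) = -exp(-t). Differentiating jerk, we get snap: s(t) = exp(-t). Using s(t) = exp(-t) and substituting t = log(2), we find s = 1/2.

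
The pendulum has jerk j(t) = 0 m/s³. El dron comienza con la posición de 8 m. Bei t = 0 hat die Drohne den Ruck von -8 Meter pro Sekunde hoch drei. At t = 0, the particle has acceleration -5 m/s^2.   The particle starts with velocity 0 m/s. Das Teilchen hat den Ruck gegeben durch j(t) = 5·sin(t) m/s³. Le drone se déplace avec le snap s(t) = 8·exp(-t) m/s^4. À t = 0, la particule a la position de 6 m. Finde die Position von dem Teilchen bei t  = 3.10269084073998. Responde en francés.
Nous devons intégrer notre équation du jerk j(t) = 5·sin(t) 3 fois. En intégrant le jerk et en utilisant la condition initiale a(0) = -5, nous obtenons a(t) = -5·cos(t). L'intégrale de l'accélération est la vitesse. En utilisant v(0) = 0, nous obtenons v(t) = -5·sin(t). L'intégrale de la vitesse, avec x(0) = 6, donne la position: x(t) = 5·cos(t) + 1. Nous avons la position x(t) = 5·cos(t) + 1. En substituant t = 3.10269084073998: x(3.10269084073998) = -3.99621709949996.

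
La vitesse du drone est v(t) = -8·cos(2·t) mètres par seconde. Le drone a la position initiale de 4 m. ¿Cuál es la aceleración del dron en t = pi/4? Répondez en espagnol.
Partiendo de la velocidad v(t) = -8·cos(2·t), tomamos 1 derivada. Tomando d/dt de v(t), encontramos a(t) = 16·sin(2·t). Usando a(t) = 16·sin(2·t) y sustituyendo t = pi/4, encontramos a = 16.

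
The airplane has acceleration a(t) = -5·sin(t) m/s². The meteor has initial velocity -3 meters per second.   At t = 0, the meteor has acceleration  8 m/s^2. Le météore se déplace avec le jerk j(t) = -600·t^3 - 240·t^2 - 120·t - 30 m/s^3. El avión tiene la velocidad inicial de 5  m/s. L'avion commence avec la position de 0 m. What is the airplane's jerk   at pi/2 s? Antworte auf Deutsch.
Ausgehend von der Beschleunigung a(t) = -5·sin(t), nehmen wir 1 Ableitung. Mit d/dt von a(t) finden wir j(t) = -5·cos(t). Aus der Gleichung für den Ruck j(t) = -5·cos(t), setzen wir t = pi/2 ein und erhalten j = 0.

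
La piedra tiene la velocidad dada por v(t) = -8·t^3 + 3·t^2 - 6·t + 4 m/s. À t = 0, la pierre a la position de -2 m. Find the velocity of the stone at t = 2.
We have velocity v(t) = -8·t^3 + 3·t^2 - 6·t + 4. Substituting t = 2: v(2) = -60.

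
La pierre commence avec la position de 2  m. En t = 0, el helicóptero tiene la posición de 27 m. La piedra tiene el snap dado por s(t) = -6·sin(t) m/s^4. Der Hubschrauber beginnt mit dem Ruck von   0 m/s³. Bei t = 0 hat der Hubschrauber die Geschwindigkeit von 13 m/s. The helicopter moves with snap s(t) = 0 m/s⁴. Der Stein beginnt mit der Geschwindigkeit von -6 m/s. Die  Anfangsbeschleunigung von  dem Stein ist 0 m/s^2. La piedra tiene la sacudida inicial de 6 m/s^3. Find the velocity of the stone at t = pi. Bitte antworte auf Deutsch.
Wir müssen das Integral unserer Gleichung für den Snap s(t) = -6·sin(t) 3-mal finden. Das Integral von dem Snap, mit j(0) = 6, ergibt den Ruck: j(t) = 6·cos(t). Die Stammfunktion von dem Ruck ist die Beschleunigung. Mit a(0) = 0 erhalten wir a(t) = 6·sin(t). Mit ∫a(t)dt und Anwendung von v(0) = -6, finden wir v(t) = -6·cos(t). Wir haben die Geschwindigkeit v(t) = -6·cos(t). Durch Einsetzen von t = pi: v(pi) = 6.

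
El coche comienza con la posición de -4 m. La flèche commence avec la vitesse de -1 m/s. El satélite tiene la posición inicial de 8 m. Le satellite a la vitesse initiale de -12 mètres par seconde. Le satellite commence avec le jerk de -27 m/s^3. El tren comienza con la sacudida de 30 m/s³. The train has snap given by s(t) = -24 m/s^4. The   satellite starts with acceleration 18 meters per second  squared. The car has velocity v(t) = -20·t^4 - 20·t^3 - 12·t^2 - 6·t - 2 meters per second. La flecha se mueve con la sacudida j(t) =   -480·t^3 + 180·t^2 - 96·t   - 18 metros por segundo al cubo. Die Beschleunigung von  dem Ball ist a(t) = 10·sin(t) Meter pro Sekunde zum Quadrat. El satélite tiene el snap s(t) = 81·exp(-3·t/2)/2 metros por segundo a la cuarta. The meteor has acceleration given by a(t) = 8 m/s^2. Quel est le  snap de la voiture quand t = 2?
Pour résoudre ceci, nous devons prendre 3 dérivées de notre équation de la vitesse v(t) = -20·t^4 - 20·t^3 - 12·t^2 - 6·t - 2. La dérivée de la vitesse donne l'accélération: a(t) = -80·t^3 - 60·t^2 - 24·t - 6. La dérivée de l'accélération donne le jerk: j(t) = -240·t^2 - 120·t - 24. La dérivée du jerk donne le snap: s(t) = -480·t - 120. En utilisant s(t) = -480·t - 120 et en substituant t = 2, nous trouvons s = -1080.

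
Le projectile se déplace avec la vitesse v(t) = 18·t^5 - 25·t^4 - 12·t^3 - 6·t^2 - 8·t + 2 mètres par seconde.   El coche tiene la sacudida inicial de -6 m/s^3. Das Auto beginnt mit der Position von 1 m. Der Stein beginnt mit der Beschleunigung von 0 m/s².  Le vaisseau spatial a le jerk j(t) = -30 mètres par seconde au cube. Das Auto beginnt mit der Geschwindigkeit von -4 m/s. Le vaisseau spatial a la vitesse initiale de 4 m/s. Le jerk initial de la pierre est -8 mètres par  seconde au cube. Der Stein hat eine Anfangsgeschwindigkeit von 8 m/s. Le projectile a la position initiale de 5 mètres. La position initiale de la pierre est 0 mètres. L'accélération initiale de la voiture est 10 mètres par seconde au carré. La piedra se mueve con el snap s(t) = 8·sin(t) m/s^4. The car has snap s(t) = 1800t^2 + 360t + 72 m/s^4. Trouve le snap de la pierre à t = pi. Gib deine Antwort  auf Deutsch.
Wir haben den Snap s(t) = 8·sin(t). Durch Einsetzen von t = pi: s(pi) = 0.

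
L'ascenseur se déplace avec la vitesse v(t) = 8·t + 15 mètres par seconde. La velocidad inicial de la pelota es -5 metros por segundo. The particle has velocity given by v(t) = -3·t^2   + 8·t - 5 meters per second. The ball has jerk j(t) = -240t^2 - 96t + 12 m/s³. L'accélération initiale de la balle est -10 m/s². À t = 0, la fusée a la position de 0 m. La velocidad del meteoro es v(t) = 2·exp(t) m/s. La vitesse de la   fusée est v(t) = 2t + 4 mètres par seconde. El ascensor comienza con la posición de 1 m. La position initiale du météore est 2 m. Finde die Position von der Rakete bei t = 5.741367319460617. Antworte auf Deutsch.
Wir müssen unsere Gleichung für die Geschwindigkeit v(t) = 2·t + 4 1-mal integrieren. Die Stammfunktion von der Geschwindigkeit ist die Position. Mit x(0) = 0 erhalten wir x(t) = t^2 + 4·t. Mit x(t) = t^2 + 4·t und Einsetzen von t = 5.741367319460617, finden wir x = 55.9287679748129.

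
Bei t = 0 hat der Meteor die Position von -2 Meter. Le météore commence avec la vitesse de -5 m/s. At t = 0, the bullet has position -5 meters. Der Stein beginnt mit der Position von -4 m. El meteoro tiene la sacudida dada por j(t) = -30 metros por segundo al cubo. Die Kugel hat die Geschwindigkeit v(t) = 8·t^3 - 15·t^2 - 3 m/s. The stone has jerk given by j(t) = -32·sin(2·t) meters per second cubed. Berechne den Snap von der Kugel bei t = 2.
Um dies zu lösen, müssen wir 3 Ableitungen unserer Gleichung für die Geschwindigkeit v(t) = 8·t^3 - 15·t^2 - 3 nehmen. Durch Ableiten von der Geschwindigkeit erhalten wir die Beschleunigung: a(t) = 24·t^2 - 30·t. Mit d/dt von a(t) finden wir j(t) = 48·t - 30. Durch Ableiten von dem Ruck erhalten wir den Snap: s(t) = 48. Wir haben den Snap s(t) = 48. Durch Einsetzen von t = 2: s(2) = 48.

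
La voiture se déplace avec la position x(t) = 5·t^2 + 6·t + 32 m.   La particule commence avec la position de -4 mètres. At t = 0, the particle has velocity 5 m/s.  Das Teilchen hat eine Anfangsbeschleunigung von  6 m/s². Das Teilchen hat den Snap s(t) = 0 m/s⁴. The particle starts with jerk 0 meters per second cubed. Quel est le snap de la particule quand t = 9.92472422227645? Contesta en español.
De la ecuación del snap s(t) = 0, sustituimos t = 9.92472422227645 para obtener s = 0.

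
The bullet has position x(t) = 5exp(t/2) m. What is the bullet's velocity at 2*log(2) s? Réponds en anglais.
To solve this, we need to take 1 derivative of our position equation x(t) = 5·exp(t/2). Differentiating position, we get velocity: v(t) = 5·exp(t/2)/2. We have velocity v(t) = 5·exp(t/2)/2. Substituting t = 2*log(2): v(2*log(2)) = 5.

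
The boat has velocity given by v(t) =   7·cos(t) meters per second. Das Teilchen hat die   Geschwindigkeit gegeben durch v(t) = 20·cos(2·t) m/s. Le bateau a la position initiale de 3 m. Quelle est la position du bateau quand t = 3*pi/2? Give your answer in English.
Starting from velocity v(t) = 7·cos(t), we take 1 integral. The antiderivative of velocity, with x(0) = 3, gives position: x(t) = 7·sin(t) + 3. Using x(t) = 7·sin(t) + 3 and substituting t = 3*pi/2, we find x = -4.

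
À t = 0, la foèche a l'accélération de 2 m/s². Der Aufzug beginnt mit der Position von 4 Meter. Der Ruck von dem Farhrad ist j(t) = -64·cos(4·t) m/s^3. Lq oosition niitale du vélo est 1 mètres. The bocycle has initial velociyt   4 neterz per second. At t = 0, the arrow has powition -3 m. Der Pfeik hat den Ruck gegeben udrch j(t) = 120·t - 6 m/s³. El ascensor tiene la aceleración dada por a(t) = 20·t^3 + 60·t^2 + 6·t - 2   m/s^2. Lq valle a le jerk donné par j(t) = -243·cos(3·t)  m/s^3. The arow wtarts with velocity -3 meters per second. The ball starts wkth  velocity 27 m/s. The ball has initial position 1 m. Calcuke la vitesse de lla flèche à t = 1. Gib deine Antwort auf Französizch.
Nous devons intégrer notre équation du jerk j(t) = 120·t - 6 2 fois. En prenant ∫j(t)dt et en appliquant a(0) = 2, nous trouvons a(t) = 60·t^2 - 6·t + 2. En intégrant l'accélération et en utilisant la condition initiale v(0) = -3, nous obtenons v(t) = 20·t^3 - 3·t^2 + 2·t - 3. De l'équation de la vitesse v(t) = 20·t^3 - 3·t^2 + 2·t - 3, nous substituons t = 1 pour obtenir v = 16.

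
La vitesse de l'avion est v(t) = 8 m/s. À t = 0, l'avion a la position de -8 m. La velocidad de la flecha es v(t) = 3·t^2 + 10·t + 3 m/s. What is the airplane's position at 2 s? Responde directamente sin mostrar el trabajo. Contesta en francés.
La réponse est 8.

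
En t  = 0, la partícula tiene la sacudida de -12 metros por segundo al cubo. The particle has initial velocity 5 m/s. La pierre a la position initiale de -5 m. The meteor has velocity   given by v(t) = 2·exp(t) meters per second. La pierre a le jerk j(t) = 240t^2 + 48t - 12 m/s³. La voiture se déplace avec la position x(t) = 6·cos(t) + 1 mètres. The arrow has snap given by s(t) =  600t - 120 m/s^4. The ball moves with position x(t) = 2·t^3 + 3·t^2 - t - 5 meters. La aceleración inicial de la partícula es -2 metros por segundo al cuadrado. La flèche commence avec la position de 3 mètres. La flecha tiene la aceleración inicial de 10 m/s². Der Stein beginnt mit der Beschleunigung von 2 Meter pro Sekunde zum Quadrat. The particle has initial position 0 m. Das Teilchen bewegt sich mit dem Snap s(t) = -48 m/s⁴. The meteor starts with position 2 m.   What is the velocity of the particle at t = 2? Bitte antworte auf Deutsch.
Wir müssen unsere Gleichung für den Snap s(t) = -48 3-mal integrieren. Die Stammfunktion von dem Snap, mit j(0) = -12, ergibt den Ruck: j(t) = -48·t - 12. Mit ∫j(t)dt und Anwendung von a(0) = -2, finden wir a(t) = -24·t^2 - 12·t - 2. Die Stammfunktion von der Beschleunigung ist die Geschwindigkeit. Mit v(0) = 5 erhalten wir v(t) = -8·t^3 - 6·t^2 - 2·t + 5. Wir haben die Geschwindigkeit v(t) = -8·t^3 - 6·t^2 - 2·t + 5. Durch Einsetzen von t = 2: v(2) = -87.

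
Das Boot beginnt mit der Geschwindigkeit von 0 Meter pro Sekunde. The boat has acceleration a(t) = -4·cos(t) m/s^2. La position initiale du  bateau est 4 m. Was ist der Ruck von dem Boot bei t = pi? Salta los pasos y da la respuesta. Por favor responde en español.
La sacudida en t = pi es j = 0.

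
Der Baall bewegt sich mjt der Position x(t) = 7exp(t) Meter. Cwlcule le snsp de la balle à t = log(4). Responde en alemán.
Wir müssen unsere Gleichung für die Position x(t) = 7·exp(t) 4-mal ableiten. Mit d/dt von x(t) finden wir v(t) = 7·exp(t). Durch Ableiten von der Geschwindigkeit erhalten wir die Beschleunigung: a(t) = 7·exp(t). Mit d/dt von a(t) finden wir j(t) = 7·exp(t). Durch Ableiten von dem Ruck erhalten wir den Snap: s(t) = 7·exp(t). Mit s(t) = 7·exp(t) und Einsetzen von t = log(4), finden wir s = 28.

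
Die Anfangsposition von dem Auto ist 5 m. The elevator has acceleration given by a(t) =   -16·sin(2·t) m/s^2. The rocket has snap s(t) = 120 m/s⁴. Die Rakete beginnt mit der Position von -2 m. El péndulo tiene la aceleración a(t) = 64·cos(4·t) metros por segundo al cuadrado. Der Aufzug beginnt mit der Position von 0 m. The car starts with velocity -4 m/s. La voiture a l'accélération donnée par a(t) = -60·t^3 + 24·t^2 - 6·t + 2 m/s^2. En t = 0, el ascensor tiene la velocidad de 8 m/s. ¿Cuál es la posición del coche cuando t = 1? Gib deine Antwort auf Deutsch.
Um dies zu lösen, müssen wir 2 Integrale unserer Gleichung für die Beschleunigung a(t) = -60·t^3 + 24·t^2 - 6·t + 2 finden. Durch Integration von der Beschleunigung und Verwendung der Anfangsbedingung v(0) = -4, erhalten wir v(t) = -15·t^4 + 8·t^3 - 3·t^2 + 2·t - 4. Mit ∫v(t)dt und Anwendung von x(0) = 5, finden wir x(t) = -3·t^5 + 2·t^4 - t^3 + t^2 - 4·t + 5. Aus der Gleichung für die Position x(t) = -3·t^5 + 2·t^4 - t^3 + t^2 - 4·t + 5, setzen wir t = 1 ein und erhalten x = 0.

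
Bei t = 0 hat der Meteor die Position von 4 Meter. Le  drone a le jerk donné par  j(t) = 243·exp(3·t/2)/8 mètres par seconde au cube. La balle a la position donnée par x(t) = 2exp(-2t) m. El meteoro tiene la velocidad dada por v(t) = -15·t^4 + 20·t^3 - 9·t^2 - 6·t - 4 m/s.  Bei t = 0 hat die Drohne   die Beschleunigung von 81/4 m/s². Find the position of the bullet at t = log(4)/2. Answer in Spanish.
Tenemos la posición x(t) = 2·exp(-2·t). Sustituyendo t = log(4)/2: x(log(4)/2) = 1/2.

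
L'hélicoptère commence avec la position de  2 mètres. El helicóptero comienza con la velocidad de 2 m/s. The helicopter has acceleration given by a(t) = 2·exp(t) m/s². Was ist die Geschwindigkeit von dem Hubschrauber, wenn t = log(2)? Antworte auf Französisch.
Pour résoudre ceci, nous devons prendre 1 intégrale de notre équation de l'accélération a(t) = 2·exp(t). L'intégrale de l'accélération est la vitesse. En utilisant v(0) = 2, nous obtenons v(t) = 2·exp(t). En utilisant v(t) = 2·exp(t) et en substituant t = log(2), nous trouvons v = 4.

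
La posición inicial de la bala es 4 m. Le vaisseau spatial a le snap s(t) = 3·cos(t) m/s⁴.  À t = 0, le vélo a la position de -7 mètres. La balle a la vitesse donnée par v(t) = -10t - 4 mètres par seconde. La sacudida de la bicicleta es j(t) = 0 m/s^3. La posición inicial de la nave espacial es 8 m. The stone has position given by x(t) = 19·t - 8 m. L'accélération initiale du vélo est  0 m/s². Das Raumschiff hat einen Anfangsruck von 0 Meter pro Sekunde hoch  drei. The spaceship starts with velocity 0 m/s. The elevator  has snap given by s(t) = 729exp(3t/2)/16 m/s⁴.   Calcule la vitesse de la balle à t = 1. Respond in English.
We have velocity v(t) = -10·t - 4. Substituting t = 1: v(1) = -14.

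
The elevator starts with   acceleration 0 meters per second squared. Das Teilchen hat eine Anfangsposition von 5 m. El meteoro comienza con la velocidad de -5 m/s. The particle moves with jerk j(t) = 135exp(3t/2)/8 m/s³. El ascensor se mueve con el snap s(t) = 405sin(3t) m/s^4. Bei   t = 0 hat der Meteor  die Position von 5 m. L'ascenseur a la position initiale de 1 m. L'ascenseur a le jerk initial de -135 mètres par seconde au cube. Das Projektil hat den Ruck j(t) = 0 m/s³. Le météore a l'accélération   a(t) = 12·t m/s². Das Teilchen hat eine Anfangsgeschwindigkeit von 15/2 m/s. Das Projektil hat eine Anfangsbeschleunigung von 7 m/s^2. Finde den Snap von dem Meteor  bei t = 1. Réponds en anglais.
To solve this, we need to take 2 derivatives of our acceleration equation a(t) = 12·t. The derivative of acceleration gives jerk: j(t) = 12. Taking d/dt of j(t), we find s(t) = 0. Using s(t) = 0 and substituting t = 1, we find s = 0.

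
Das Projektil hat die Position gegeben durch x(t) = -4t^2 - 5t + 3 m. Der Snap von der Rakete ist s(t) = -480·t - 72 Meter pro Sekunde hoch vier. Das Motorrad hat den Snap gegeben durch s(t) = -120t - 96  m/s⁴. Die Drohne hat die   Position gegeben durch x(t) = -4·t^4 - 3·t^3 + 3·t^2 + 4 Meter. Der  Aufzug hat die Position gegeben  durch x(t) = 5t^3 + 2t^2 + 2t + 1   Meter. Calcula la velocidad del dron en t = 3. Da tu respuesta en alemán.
Um dies zu lösen, müssen wir 1 Ableitung unserer Gleichung für die Position x(t) = -4·t^4 - 3·t^3 + 3·t^2 + 4 nehmen. Durch Ableiten von der Position erhalten wir die Geschwindigkeit: v(t) = -16·t^3 - 9·t^2 + 6·t. Wir haben die Geschwindigkeit v(t) = -16·t^3 - 9·t^2 + 6·t. Durch Einsetzen von t = 3: v(3) = -495.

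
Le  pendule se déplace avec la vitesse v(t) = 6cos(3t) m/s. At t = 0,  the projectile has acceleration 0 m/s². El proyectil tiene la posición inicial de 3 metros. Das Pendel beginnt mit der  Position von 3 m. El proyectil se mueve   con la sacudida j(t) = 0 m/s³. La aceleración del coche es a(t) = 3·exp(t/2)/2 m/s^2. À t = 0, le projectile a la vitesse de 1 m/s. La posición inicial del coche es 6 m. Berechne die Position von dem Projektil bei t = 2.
Wir müssen unsere Gleichung für den Ruck j(t) = 0 3-mal integrieren. Durch Integration von dem Ruck und Verwendung der Anfangsbedingung a(0) = 0, erhalten wir a(t) = 0. Die Stammfunktion von der Beschleunigung, mit v(0) = 1, ergibt die Geschwindigkeit: v(t) = 1. Die Stammfunktion von der Geschwindigkeit ist die Position. Mit x(0) = 3 erhalten wir x(t) = t + 3. Aus der Gleichung für die Position x(t) = t + 3, setzen wir t = 2 ein und erhalten x = 5.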